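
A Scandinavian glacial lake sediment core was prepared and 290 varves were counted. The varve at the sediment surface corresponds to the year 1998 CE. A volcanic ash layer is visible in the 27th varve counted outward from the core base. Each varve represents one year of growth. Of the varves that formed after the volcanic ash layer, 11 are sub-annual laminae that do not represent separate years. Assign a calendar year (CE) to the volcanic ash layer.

Between varve 27 and the sediment surface there are 290 − 27 = 263 varves.
263 − 11 false = 252 true varves after the volcanic ash layer.
Counting back 252 years from 1998 CE places the volcanic ash layer in 1998 − 252 = 1746 CE.

1746 CE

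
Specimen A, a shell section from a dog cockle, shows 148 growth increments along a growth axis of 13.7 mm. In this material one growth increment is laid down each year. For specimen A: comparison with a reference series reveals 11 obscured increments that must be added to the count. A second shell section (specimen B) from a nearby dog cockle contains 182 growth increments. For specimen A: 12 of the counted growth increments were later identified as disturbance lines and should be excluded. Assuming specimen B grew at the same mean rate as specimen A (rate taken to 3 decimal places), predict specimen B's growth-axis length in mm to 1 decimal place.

16.9 mm

Specimen A: adjusted count: 148 − 12 + 11 = 147 growth increments.
A: Extension rate ≈ 13.7 / 147 = 0.093 mm per year.
B's length ≈ 0.093 × 182 = 16.9 mm.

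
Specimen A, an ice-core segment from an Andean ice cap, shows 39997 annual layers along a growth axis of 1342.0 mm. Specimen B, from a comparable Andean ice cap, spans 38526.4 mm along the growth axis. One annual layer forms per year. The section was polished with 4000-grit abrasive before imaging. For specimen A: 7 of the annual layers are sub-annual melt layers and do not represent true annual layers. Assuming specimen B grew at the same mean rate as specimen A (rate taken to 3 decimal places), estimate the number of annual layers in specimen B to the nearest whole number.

1133129 annual layers

Specimen A: after corrections the count is 39997 − 7 = 39990 annual layers.
A: 1342.0 mm over 39990 years gives 1342.0 / 39990 ≈ 0.034 mm per year.
B spans 38526.4 / 0.034 = 1133129.41 years ≈ 1133129 annual layers.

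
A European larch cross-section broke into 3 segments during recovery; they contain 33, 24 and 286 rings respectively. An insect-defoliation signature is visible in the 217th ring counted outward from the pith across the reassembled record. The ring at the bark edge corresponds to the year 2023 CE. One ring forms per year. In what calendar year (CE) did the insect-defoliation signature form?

1897 CE

Total rings = 33 + 24 + 286 = 343.
343 − 217 = 126 rings lie beyond the insect-defoliation signature toward the bark edge.
Counting back 126 years from 2023 CE places the insect-defoliation signature in 2023 − 126 = 1897 CE.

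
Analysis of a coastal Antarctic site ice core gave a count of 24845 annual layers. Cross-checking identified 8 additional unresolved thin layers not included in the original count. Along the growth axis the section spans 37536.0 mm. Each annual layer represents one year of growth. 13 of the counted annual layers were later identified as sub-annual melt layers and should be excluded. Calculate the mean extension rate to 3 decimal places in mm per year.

True annual layer count = 24845 − 13 + 8 = 24840.
Extension rate ≈ 37536.0 / 24840 = 1.511 mm per year.

1.511 mm per year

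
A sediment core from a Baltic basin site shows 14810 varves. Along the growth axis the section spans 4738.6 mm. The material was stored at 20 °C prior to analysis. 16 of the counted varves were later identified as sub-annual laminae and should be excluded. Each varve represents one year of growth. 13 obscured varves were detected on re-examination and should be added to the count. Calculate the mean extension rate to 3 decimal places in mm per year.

0.320 mm per year

True varve count = 14810 − 16 + 13 = 14807.
Mean rate = 4738.6 mm / 14807 years ≈ 0.320 mm per year.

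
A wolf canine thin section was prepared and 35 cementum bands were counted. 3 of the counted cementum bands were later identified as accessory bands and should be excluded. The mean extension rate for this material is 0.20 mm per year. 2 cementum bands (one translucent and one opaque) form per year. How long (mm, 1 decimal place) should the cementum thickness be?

3.2 mm

True cementum band count = 35 − 3 = 32.
32 cementum bands at 2 per year is 32 / 2 = 16 years.
16 years at 0.20 mm/year gives 0.20 × 16 = 3.2 mm.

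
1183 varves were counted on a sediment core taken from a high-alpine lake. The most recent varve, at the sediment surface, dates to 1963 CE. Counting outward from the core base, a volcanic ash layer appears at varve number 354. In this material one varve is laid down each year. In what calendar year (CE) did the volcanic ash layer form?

1183 − 354 = 829 varves lie beyond the volcanic ash layer toward the sediment surface.
The varve at the sediment surface is 1963 CE, so the volcanic ash layer dates to 1963 − 829 = 1134 CE.

1134 CE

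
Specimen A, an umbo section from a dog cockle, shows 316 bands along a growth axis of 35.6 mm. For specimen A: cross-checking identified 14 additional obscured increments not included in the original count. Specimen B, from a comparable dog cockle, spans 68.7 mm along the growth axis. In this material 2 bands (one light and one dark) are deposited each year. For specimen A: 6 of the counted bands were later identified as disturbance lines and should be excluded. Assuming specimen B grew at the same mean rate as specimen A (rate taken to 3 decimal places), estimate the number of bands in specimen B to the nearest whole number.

625 bands

Specimen A: adjusted count: 316 − 6 + 14 = 324 bands.
Specimen A: dividing by 2 bands per year: 324 / 2 = 162 years.
A: 35.6 mm over 162 years gives 35.6 / 162 ≈ 0.220 mm per year.
For B, 68.7 / 0.220 = 312.27 years; at 2 bands per year that is 312.27 × 2 ≈ 625 bands.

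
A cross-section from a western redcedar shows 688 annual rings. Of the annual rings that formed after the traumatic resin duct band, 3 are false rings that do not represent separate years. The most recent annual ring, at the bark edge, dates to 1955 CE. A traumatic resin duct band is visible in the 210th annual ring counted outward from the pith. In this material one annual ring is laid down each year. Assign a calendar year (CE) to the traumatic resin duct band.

The traumatic resin duct band sits at annual ring 210 from the pith, so 688 − 210 = 478 annual rings formed after it.
Removing the 3 false annual rings leaves 478 − 3 = 475 true annual rings beyond the traumatic resin duct band.
The annual ring at the bark edge is 1955 CE, so the traumatic resin duct band dates to 1955 − 475 = 1480 CE.

1480 CE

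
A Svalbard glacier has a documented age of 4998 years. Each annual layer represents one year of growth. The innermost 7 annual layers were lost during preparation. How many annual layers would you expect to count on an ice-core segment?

One annual layer per year gives 4998 annual layers over 4998 years.
Subtracting the 7 annual layers not captured gives 4998 − 7 = 4991 annual layers in the record.

4991 annual layers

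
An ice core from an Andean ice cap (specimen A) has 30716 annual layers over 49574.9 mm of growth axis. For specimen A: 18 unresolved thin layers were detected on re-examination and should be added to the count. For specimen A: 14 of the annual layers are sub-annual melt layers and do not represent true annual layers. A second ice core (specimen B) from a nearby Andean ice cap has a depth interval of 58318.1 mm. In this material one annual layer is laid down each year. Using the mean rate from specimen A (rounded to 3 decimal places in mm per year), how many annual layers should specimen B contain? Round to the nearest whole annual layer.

36133 annual layers

Specimen A: adjusted count: 30716 − 14 + 18 = 30720 annual layers.
A: 49574.9 mm over 30720 years gives 49574.9 / 30720 ≈ 1.614 mm/yr.
B spans 58318.1 / 1.614 = 36132.65 years ≈ 36133 annual layers.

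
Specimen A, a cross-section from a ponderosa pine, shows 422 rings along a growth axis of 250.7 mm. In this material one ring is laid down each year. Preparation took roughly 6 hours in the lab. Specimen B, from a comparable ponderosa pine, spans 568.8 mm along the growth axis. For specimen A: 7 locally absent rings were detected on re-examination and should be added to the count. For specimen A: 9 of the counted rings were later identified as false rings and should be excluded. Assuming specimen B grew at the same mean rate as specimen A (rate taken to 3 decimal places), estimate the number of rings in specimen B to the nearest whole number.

Specimen A: after corrections the count is 422 − 9 + 7 = 420 rings.
A: Mean rate = 250.7 mm / 420 years ≈ 0.597 mm per year.
Specimen B: 568.8 mm / 0.597 mm per year = 952.76 years ≈ 953 rings.

953 rings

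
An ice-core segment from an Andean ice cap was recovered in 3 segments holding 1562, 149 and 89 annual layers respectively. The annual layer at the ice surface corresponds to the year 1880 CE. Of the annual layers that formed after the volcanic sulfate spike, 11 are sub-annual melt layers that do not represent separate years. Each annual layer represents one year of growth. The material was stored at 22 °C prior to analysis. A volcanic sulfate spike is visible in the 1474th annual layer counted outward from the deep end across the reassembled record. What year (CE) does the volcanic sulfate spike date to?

1565 CE

Total annual layers = 1562 + 149 + 89 = 1800.
1800 − 1474 = 326 annual layers lie beyond the volcanic sulfate spike toward the ice surface.
Excluding 11 false annual layers: 326 − 11 = 315.
The annual layer at the ice surface is 1880 CE, so the volcanic sulfate spike dates to 1880 − 315 = 1565 CE.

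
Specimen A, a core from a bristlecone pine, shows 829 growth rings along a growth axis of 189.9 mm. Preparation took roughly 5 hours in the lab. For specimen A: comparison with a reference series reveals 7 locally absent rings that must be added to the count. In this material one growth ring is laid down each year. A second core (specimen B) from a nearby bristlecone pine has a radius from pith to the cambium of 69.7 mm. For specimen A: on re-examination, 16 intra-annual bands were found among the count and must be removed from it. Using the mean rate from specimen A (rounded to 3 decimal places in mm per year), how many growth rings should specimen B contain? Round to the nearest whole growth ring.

Specimen A: correcting the raw count gives 829 − 16 + 7 = 820 true growth rings.
A: Extension rate ≈ 189.9 / 820 = 0.232 mm/yr.
Specimen B: 69.7 mm / 0.232 mm per year = 300.43 years ≈ 300 growth rings.

300 growth rings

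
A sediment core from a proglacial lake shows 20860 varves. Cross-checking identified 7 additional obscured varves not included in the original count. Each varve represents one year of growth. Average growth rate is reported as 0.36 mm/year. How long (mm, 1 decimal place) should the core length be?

7512.1 mm

Adjusted count: 20860 + 7 = 20867 varves.
20867 years at 0.36 mm/year gives 0.36 × 20867 = 7512.1 mm.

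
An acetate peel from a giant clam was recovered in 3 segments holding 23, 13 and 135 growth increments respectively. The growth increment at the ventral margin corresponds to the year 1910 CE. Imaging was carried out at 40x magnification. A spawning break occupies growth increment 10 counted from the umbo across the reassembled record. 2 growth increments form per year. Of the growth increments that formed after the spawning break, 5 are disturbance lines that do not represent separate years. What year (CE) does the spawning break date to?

1832 CE

Total growth increments = 23 + 13 + 135 = 171.
171 − 10 = 161 growth increments lie beyond the spawning break toward the ventral margin.
Removing the 5 false growth increments leaves 161 − 5 = 156 true growth increments beyond the spawning break.
156 growth increments at 2 per year is 156 / 2 = 78 years.
Counting back 78 years from 1910 CE places the spawning break in 1910 − 78 = 1832 CE.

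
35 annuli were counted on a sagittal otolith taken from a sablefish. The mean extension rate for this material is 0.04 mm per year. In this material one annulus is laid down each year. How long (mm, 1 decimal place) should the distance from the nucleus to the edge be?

The record spans 35 years at 0.04 mm per year.
35 years at 0.04 mm/year gives 0.04 × 35 = 1.4 mm.

1.4 mm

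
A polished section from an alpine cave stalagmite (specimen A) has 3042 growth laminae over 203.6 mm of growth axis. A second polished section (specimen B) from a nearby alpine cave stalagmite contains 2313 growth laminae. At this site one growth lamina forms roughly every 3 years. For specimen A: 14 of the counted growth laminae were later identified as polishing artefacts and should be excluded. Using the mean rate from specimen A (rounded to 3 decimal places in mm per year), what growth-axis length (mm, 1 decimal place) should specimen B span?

152.7 mm

Specimen A: adjusted count: 3042 − 14 = 3028 growth laminae.
Specimen A: at 3 years per growth lamina, 3028 × 3 = 9084 years.
A: Mean rate = 203.6 mm / 9084 years ≈ 0.022 mm/yr.
Specimen B: at 3 years per growth lamina, 2313 × 3 = 6939 years. B's length ≈ 0.022 × 6939 = 152.7 mm.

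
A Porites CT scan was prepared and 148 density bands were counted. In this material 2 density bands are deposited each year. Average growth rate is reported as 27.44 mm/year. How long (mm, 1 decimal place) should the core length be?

148 density bands at 2 per year is 148 / 2 = 74 years.
Predicted length = 27.44 mm/year × 74 years = 2030.6 mm.

2030.6 mm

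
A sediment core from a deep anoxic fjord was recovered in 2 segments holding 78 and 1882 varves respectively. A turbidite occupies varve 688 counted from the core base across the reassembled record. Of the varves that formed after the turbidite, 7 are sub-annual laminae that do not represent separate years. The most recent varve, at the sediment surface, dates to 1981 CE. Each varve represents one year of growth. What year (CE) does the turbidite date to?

Total varves = 78 + 1882 = 1960.
1960 − 688 = 1272 varves lie beyond the turbidite toward the sediment surface.
1272 − 7 false = 1265 true varves after the turbidite.
1981 − 1265 = 716 CE.

716 CE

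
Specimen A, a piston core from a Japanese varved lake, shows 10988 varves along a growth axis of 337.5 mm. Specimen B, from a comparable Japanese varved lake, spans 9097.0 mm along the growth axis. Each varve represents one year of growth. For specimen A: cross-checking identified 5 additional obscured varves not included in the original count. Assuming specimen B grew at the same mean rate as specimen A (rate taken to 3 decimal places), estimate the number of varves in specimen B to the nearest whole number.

293452 varves

Specimen A: correcting the raw count gives 10988 + 5 = 10993 true varves.
A: 337.5 mm over 10993 years gives 337.5 / 10993 ≈ 0.031 mm/yr.
B spans 9097.0 / 0.031 = 293451.61 years ≈ 293452 varves.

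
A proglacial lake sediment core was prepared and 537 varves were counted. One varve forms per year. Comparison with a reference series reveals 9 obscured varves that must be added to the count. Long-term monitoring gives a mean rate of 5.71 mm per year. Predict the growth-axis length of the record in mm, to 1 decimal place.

3117.7 mm

After corrections the count is 537 + 9 = 546 varves.
Predicted length = 5.71 mm/year × 546 years = 3117.7 mm.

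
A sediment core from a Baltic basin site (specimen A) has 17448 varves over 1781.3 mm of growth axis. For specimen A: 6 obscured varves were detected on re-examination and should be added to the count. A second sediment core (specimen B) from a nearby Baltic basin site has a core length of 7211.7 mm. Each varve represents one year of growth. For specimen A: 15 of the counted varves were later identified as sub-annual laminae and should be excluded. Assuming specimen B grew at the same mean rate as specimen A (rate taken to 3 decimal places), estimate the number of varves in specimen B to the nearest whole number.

70703 varves

Specimen A: after corrections the count is 17448 − 15 + 6 = 17439 varves.
A: 1781.3 mm over 17439 years gives 1781.3 / 17439 ≈ 0.102 mm per year.
Specimen B: 7211.7 mm / 0.102 mm per year = 70702.94 years ≈ 70703 varves.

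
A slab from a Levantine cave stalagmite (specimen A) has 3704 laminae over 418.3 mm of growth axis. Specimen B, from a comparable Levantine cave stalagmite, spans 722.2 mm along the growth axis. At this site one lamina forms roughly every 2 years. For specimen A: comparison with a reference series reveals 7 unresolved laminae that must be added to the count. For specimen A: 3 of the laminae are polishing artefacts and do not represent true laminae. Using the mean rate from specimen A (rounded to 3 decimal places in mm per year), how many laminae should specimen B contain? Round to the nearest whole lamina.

6448 laminae

Specimen A: true lamina count = 3704 − 3 + 7 = 3708.
Specimen A: multiplying by 2 years per lamina: 3708 × 2 = 7416 years.
A: Mean rate = 418.3 mm / 7416 years ≈ 0.056 mm/yr.
Specimen B: 722.2 mm / 0.056 mm per year = 12896.43 years; at 2 years per lamina that is 12896.43 / 2 ≈ 6448 laminae.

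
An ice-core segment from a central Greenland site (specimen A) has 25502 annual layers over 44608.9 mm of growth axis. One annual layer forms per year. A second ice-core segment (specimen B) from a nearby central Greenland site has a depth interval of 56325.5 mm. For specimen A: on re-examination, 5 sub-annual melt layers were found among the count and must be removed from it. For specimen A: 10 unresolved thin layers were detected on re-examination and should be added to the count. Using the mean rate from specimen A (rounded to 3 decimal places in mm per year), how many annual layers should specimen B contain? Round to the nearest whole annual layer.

32204 annual layers

Specimen A: true annual layer count = 25502 − 5 + 10 = 25507.
A: 44608.9 mm over 25507 years gives 44608.9 / 25507 ≈ 1.749 mm/year.
Specimen B: 56325.5 mm / 1.749 mm per year = 32204.40 years ≈ 32204 annual layers.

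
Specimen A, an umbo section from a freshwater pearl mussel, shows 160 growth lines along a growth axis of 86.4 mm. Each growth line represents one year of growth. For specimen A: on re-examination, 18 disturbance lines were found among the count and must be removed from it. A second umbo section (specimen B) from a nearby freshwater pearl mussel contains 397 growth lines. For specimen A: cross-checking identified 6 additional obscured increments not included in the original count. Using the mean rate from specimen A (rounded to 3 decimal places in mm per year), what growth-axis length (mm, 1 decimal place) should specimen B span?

231.8 mm

Specimen A: correcting the raw count gives 160 − 18 + 6 = 148 true growth lines.
A: 86.4 mm over 148 years gives 86.4 / 148 ≈ 0.584 mm/year.
B's length ≈ 0.584 × 397 = 231.8 mm.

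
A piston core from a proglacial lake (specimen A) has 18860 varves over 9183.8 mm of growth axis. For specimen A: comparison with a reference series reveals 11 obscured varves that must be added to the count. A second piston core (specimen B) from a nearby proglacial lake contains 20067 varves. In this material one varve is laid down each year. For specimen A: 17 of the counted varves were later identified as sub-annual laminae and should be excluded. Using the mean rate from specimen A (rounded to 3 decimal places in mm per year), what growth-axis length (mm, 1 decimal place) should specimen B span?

Specimen A: after corrections the count is 18860 − 17 + 11 = 18854 varves.
A: 9183.8 mm over 18854 years gives 9183.8 / 18854 ≈ 0.487 mm/yr.
B's length ≈ 0.487 × 20067 = 9772.6 mm.

9772.6 mm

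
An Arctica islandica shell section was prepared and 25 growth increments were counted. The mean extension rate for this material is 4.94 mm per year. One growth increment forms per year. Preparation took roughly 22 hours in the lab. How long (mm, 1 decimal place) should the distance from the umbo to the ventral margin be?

25 years of growth are recorded.
25 years at 4.94 mm/year gives 4.94 × 25 = 123.5 mm.

123.5 mm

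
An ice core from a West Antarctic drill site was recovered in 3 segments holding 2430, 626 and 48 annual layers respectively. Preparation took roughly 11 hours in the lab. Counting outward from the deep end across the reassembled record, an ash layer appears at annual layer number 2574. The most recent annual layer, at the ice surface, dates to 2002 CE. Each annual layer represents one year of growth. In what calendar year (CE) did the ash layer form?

Total annual layers = 2430 + 626 + 48 = 3104.
3104 − 2574 = 530 annual layers lie beyond the ash layer toward the ice surface.
Counting back 530 years from 2002 CE places the ash layer in 2002 − 530 = 1472 CE.

1472 CE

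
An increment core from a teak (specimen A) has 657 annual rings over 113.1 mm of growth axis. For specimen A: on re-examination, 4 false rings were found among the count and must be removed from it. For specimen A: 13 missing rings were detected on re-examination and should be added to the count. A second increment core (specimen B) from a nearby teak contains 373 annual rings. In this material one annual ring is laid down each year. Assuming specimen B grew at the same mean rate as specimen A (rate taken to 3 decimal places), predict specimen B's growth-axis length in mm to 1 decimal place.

63.4 mm

Specimen A: true annual ring count = 657 − 4 + 13 = 666.
A: Extension rate ≈ 113.1 / 666 = 0.170 mm/yr.
B's length ≈ 0.170 × 373 = 63.4 mm.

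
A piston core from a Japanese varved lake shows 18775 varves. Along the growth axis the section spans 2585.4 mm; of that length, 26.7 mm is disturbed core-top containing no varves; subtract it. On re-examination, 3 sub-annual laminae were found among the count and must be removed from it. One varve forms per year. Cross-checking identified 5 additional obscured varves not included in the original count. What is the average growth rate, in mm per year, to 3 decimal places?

Adjusted count: 18775 − 3 + 5 = 18777 varves.
Net length = 2585.4 − 26.7 = 2558.7 mm.
Mean rate = 2558.7 mm / 18777 years ≈ 0.136 mm per year.

0.136 mm per year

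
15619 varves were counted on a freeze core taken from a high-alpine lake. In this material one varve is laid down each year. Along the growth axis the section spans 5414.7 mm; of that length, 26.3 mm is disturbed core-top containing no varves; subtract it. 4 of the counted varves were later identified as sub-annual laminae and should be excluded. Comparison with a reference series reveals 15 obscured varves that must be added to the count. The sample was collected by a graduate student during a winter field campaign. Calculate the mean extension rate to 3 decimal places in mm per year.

0.345 mm per year

True varve count = 15619 − 4 + 15 = 15630.
The growth record spans 5414.7 − 26.3 = 5388.4 mm.
5388.4 mm over 15630 years gives 5388.4 / 15630 ≈ 0.345 mm per year.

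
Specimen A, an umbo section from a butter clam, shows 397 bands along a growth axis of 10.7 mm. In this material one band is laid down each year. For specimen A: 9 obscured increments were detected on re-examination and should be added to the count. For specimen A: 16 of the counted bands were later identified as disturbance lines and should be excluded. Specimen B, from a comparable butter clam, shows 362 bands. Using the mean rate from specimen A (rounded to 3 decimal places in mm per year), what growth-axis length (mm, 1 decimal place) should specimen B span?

Specimen A: after corrections the count is 397 − 16 + 9 = 390 bands.
A: Mean rate = 10.7 mm / 390 years ≈ 0.027 mm per year.
Length of B = 0.027 × 362 = 9.8 mm.

9.8 mm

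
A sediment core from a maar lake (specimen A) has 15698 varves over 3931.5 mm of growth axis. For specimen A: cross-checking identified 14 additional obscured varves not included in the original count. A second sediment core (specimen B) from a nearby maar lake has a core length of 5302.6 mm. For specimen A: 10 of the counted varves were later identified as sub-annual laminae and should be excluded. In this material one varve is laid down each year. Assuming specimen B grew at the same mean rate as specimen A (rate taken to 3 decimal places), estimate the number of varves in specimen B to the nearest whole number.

Specimen A: after corrections the count is 15698 − 10 + 14 = 15702 varves.
A: 3931.5 mm over 15702 years gives 3931.5 / 15702 ≈ 0.250 mm per year.
For B, 5302.6 / 0.250 = 21210.40 years ≈ 21210 varves.

21210 varves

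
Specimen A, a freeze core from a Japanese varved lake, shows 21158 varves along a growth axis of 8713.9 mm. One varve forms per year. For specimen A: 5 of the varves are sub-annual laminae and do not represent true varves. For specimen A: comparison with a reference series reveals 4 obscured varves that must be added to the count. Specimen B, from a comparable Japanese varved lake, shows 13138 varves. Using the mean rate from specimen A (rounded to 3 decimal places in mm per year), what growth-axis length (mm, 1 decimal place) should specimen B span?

Specimen A: correcting the raw count gives 21158 − 5 + 4 = 21157 true varves.
A: Extension rate ≈ 8713.9 / 21157 = 0.412 mm per year.
Length of B = 0.412 × 13138 = 5412.9 mm.

5412.9 mm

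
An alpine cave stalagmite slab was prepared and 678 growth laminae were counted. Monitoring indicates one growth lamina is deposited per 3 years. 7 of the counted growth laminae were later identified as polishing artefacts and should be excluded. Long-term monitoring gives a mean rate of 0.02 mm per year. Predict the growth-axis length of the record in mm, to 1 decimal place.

True growth lamina count = 678 − 7 = 671.
At 3 years per growth lamina, 671 × 3 = 2013 years.
Length ≈ 0.02 × 2013 = 40.3 mm.

40.3 mm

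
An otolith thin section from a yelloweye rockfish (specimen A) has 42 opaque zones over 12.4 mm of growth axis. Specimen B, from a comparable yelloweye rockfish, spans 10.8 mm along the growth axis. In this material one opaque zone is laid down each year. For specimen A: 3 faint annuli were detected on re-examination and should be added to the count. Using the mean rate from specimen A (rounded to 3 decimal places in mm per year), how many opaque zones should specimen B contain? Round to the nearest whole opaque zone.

39 opaque zones

Specimen A: correcting the raw count gives 42 + 3 = 45 true opaque zones.
A: Extension rate ≈ 12.4 / 45 = 0.276 mm/yr.
For B, 10.8 / 0.276 = 39.13 years ≈ 39 opaque zones.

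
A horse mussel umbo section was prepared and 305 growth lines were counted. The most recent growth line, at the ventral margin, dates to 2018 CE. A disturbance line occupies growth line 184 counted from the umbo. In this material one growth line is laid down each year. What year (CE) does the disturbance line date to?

1897 CE

The disturbance line sits at growth line 184 from the umbo, so 305 − 184 = 121 growth lines formed after it.
Counting back 121 years from 2018 CE places the disturbance line in 2018 − 121 = 1897 CE.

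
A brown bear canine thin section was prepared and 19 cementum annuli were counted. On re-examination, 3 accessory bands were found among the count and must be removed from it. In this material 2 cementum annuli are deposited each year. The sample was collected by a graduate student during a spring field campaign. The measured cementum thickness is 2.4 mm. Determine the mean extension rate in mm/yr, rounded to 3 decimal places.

Adjusted count: 19 − 3 = 16 cementum annuli.
Dividing by 2 cementum annuli per year: 16 / 2 = 8 years.
2.4 mm over 8 years gives 2.4 / 8 ≈ 0.300 mm/yr.

0.300 mm/yr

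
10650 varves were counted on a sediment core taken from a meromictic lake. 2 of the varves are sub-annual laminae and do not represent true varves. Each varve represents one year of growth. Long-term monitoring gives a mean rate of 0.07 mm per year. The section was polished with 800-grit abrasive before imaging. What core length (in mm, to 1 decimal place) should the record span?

Correcting the raw count gives 10650 − 2 = 10648 true varves.
Length ≈ 0.07 × 10648 = 745.4 mm.

745.4 mm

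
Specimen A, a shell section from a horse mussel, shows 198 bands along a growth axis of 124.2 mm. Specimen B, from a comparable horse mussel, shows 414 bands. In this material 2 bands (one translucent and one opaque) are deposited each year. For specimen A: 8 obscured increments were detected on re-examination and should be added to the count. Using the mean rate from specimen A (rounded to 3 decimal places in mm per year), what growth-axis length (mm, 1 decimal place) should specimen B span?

Specimen A: correcting the raw count gives 198 + 8 = 206 true bands.
Specimen A: 206 bands at 2 per year is 206 / 2 = 103 years.
A: 124.2 mm over 103 years gives 124.2 / 103 ≈ 1.206 mm per year.
Specimen B: 414 bands at 2 per year is 414 / 2 = 207 years. For B, 1.206 mm/year × 207 years = 249.6 mm.

249.6 mm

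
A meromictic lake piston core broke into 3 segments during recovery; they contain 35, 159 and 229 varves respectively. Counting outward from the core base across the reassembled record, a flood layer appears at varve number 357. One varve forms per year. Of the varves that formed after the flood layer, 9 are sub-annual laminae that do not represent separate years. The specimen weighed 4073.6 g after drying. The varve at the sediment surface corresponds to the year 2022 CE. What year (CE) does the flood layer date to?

1965 CE

Total varves = 35 + 159 + 229 = 423.
423 − 357 = 66 varves lie beyond the flood layer toward the sediment surface.
Excluding 9 false varves: 66 − 9 = 57.
The varve at the sediment surface is 2022 CE, so the flood layer dates to 2022 − 57 = 1965 CE.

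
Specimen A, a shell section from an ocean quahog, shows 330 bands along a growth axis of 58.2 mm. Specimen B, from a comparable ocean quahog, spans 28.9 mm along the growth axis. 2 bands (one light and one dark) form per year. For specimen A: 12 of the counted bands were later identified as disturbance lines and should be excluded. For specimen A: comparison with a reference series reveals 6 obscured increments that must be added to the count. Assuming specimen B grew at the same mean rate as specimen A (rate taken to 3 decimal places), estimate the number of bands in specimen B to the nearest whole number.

161 bands

Specimen A: after corrections the count is 330 − 12 + 6 = 324 bands.
Specimen A: with 2 bands per year, 324 / 2 = 162 years.
A: 58.2 mm over 162 years gives 58.2 / 162 ≈ 0.359 mm/yr.
B spans 28.9 / 0.359 = 80.50 years; at 2 bands per year that is 80.50 × 2 ≈ 161 bands.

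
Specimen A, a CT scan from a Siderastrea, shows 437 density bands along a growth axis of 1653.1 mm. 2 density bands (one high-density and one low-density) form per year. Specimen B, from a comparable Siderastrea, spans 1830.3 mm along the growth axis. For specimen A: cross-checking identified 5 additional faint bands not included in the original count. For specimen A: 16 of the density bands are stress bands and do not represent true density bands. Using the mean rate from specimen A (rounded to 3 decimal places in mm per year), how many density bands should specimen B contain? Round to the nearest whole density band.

472 density bands

Specimen A: after corrections the count is 437 − 16 + 5 = 426 density bands.
Specimen A: with 2 density bands per year, 426 / 2 = 213 years.
A: Mean rate = 1653.1 mm / 213 years ≈ 7.761 mm per year.
For B, 1830.3 / 7.761 = 235.83 years; at 2 density bands per year that is 235.83 × 2 ≈ 472 density bands.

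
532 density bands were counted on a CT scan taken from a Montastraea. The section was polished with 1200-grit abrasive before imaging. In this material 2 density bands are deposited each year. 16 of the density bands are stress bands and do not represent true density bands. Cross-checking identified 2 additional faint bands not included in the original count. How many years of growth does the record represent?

259 years

Correcting the raw count gives 532 − 16 + 2 = 518 true density bands.
Dividing by 2 density bands per year: 518 / 2 = 259 years.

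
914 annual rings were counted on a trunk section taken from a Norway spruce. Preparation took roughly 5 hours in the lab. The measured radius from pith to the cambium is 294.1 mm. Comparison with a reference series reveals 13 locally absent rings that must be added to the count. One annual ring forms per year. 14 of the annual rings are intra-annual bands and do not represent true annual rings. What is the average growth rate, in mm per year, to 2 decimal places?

0.32 mm per year

After corrections the count is 914 − 14 + 13 = 913 annual rings.
294.1 mm over 913 years gives 294.1 / 913 ≈ 0.32 mm per year.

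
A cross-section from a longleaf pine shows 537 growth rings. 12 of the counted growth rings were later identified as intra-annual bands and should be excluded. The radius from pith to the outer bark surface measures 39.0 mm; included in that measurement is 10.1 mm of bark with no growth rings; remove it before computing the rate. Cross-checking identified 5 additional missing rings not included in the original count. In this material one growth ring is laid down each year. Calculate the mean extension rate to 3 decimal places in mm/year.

0.055 mm/year

Adjusted count: 537 − 12 + 5 = 530 growth rings.
Removing the 10.1 mm offcut leaves 39.0 − 10.1 = 28.9 mm.
Mean rate = 28.9 mm / 530 years ≈ 0.055 mm/year.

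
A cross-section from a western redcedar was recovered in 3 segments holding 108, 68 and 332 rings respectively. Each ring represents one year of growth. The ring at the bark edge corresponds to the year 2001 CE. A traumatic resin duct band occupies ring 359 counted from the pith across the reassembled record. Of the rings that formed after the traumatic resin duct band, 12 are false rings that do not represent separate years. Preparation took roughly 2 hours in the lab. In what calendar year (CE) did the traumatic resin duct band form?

1864 CE

Total rings = 108 + 68 + 332 = 508.
The traumatic resin duct band sits at ring 359 from the pith, so 508 − 359 = 149 rings formed after it.
Excluding 12 false rings: 149 − 12 = 137.
The ring at the bark edge is 2001 CE, so the traumatic resin duct band dates to 2001 − 137 = 1864 CE.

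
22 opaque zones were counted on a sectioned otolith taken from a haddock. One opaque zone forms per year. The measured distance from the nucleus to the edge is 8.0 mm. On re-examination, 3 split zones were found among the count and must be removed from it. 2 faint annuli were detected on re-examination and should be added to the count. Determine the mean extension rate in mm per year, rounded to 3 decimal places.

Adjusted count: 22 − 3 + 2 = 21 opaque zones.
Mean rate = 8.0 mm / 21 years ≈ 0.381 mm per year.

0.381 mm per year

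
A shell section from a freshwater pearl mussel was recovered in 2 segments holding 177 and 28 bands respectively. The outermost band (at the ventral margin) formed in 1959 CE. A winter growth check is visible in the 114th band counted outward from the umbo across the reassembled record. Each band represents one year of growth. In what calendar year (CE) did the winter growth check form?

1868 CE

Total bands = 177 + 28 = 205.
The winter growth check sits at band 114 from the umbo, so 205 − 114 = 91 bands formed after it.
Counting back 91 years from 1959 CE places the winter growth check in 1959 − 91 = 1868 CE.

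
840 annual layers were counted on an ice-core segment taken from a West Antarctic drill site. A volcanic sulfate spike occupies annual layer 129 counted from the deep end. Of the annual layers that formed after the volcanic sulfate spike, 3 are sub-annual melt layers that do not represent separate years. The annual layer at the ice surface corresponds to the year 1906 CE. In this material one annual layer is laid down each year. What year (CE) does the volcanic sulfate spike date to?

840 − 129 = 711 annual layers lie beyond the volcanic sulfate spike toward the ice surface.
Removing the 3 false annual layers leaves 711 − 3 = 708 true annual layers beyond the volcanic sulfate spike.
1906 − 708 = 1198 CE.

1198 CE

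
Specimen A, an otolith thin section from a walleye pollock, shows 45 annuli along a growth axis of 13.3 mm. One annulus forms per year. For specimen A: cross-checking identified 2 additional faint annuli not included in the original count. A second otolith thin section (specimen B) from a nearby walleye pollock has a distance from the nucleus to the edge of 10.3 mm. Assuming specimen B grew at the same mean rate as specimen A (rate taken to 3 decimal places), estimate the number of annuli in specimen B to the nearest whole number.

36 annuli

Specimen A: after corrections the count is 45 + 2 = 47 annuli.
A: Mean rate = 13.3 mm / 47 years ≈ 0.283 mm/yr.
For B, 10.3 / 0.283 = 36.40 years ≈ 36 annuli.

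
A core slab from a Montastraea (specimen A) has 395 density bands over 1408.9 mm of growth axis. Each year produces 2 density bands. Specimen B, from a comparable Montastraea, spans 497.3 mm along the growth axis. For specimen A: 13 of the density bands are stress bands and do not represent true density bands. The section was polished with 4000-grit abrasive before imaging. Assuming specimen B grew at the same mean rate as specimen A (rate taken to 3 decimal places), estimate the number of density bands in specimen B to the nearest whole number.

Specimen A: true density band count = 395 − 13 = 382.
Specimen A: with 2 density bands per year, 382 / 2 = 191 years.
A: Mean rate = 1408.9 mm / 191 years ≈ 7.376 mm/year.
B spans 497.3 / 7.376 = 67.42 years; at 2 density bands per year that is 67.42 × 2 ≈ 135 density bands.

135 density bands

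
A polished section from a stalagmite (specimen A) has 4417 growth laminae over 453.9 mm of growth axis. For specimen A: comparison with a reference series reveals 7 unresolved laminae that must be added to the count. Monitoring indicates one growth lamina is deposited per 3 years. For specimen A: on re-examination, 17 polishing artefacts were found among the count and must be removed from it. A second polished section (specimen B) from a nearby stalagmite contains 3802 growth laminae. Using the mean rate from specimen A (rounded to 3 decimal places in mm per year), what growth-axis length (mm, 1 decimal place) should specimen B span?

387.8 mm

Specimen A: adjusted count: 4417 − 17 + 7 = 4407 growth laminae.
Specimen A: at 3 years per growth lamina, 4407 × 3 = 13221 years.
A: 453.9 mm over 13221 years gives 453.9 / 13221 ≈ 0.034 mm per year.
Specimen B: multiplying by 3 years per growth lamina: 3802 × 3 = 11406 years. For B, 0.034 mm/year × 11406 years = 387.8 mm.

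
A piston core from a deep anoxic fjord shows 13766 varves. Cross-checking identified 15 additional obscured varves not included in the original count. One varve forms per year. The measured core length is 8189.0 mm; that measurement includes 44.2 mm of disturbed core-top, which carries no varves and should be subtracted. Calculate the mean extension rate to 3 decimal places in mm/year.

0.591 mm/year

True varve count = 13766 + 15 = 13781.
The growth record spans 8189.0 − 44.2 = 8144.8 mm.
Extension rate ≈ 8144.8 / 13781 = 0.591 mm/year.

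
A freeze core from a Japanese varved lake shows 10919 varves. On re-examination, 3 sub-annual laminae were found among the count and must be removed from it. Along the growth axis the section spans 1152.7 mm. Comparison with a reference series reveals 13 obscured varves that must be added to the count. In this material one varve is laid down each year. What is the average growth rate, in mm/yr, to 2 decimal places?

Adjusted count: 10919 − 3 + 13 = 10929 varves.
Extension rate ≈ 1152.7 / 10929 = 0.11 mm/yr.

0.11 mm/yr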